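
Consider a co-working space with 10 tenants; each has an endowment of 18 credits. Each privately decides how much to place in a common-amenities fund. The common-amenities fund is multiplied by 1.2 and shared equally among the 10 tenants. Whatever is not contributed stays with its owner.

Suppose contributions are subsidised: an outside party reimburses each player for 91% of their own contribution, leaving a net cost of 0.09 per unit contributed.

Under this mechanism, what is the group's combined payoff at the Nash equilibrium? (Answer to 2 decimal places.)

379.80 credits

The effective private return per unit is now (1.2/10) / 0.09 = 1.3333 > 1, so every player's dominant strategy flips to full contribution.
At the Nash equilibrium everyone contributes 18. Group total payoff = 10 × (18 × 0.91 + 1.2 × 18) = 379.80.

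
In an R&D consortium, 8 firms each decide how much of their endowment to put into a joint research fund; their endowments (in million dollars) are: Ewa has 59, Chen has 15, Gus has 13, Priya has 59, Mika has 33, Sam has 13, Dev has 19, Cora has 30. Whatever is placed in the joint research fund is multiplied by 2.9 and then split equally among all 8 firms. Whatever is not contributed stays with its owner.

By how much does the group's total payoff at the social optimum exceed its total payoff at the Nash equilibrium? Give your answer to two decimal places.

The private return per contributed unit is 2.9/8 = 0.3625 < 1 for every player regardless of endowment, so the Nash equilibrium is zero contribution and the group total is Σ E_j = 59 + 15 + 13 + 59 + 33 + 13 + 19 + 30 = 241.
Each contributed unit returns 2.900 to the group, so the social optimum is full contribution by everyone: group total = 2.900 × 241 = 698.90.
Efficiency loss = (2.900 − 1) × 241 = 457.90.

457.90 million dollars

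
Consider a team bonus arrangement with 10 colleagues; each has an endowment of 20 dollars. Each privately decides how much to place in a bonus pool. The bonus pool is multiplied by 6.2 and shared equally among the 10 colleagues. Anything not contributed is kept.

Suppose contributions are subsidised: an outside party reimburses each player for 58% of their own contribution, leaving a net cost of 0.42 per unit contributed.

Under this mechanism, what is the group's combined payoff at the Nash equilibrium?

1356.00 dollars

The effective private return per unit is now (6.2/10) / 0.42 = 1.4762 > 1, so every player's dominant strategy flips to full contribution.
At the Nash equilibrium everyone contributes 20. Group total payoff = 10 × (20 × 0.58 + 6.2 × 20) = 1356.00.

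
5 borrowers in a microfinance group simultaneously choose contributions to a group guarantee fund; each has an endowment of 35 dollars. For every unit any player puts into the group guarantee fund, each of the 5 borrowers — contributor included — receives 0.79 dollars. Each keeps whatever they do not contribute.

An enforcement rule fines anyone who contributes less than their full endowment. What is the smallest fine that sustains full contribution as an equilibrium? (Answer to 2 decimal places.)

Given the others contribute fully, the best deviation is to contribute 0 (any partial contribution still incurs the fine and gives up units whose private return 0.79 is below 1).
Deviating from 35 to 0 saves 35 dollars but forfeits the deviator's share of the drop in the group guarantee fund: 0.79 × 35 = 27.65.
So the deviation gain is 35 − 27.65 = 7.35, and the fine must be at least 7.35 dollars to wipe it out.

7.35 dollars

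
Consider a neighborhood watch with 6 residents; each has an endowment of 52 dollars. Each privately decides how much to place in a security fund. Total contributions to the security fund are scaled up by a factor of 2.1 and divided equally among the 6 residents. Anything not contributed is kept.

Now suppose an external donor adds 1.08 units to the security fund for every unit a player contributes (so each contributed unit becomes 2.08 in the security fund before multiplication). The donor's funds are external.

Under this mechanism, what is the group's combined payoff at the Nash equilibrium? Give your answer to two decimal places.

With the mechanism, a contributed unit returns 2.1 × 2.08 / 6 = 0.7280 per unit of net cost — still below 1 — so contributing 0 remains dominant for every player.
Everyone keeps their endowment and the group total is 6 × 52 = 312.

312.00 dollars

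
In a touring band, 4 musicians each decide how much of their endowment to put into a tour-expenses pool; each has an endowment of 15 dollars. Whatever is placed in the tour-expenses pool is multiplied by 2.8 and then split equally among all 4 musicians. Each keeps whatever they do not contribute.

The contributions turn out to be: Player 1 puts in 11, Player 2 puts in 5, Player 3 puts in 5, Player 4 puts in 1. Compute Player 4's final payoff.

29.40 dollars

Total contributed: 11 + 5 + 5 + 1 = 22.
Each receives 2.8 × 22 / 4 = 15.40 from the tour-expenses pool.
Player 4 keeps 15 − 1 = 14, so Player 4's payoff is 14 + 15.40 = 29.40.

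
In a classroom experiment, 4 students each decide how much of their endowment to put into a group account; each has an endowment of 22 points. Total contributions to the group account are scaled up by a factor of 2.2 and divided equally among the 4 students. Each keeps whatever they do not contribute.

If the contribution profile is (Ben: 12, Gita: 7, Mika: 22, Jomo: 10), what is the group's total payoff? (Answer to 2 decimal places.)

Total contributed: 12 + 7 + 22 + 10 = 51; total kept: 4 × 22 − 51 = 37.
The group account pays out 2.2 × 51 = 112.20 in aggregate.
Group total = 37 + 112.20 = 149.20.

149.20 points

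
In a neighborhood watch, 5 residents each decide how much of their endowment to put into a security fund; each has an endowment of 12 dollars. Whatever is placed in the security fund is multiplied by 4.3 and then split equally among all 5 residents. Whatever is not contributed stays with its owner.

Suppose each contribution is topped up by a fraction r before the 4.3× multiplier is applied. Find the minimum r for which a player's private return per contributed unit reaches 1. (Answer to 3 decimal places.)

With matching at rate r, one contributed unit becomes (1 + r) in the security fund and returns 4.3 × (1 + r) / 5 to the contributor.
Setting this equal to 1: 1 + r = 5/4.3 = 1.1628.
So the minimum matching rate is r = 1.1628 − 1 = 0.163.

0.163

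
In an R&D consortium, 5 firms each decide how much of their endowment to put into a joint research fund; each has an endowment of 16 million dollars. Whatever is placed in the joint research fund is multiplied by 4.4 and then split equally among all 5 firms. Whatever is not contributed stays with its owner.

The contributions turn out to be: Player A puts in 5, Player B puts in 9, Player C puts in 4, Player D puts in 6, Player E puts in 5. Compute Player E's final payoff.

36.52 million dollars

Total contributed: 5 + 9 + 4 + 6 + 5 = 29.
Each receives 4.4 × 29 / 5 = 25.52 from the joint research fund.
Player E keeps 16 − 5 = 11, so Player E's payoff is 11 + 25.52 = 36.52.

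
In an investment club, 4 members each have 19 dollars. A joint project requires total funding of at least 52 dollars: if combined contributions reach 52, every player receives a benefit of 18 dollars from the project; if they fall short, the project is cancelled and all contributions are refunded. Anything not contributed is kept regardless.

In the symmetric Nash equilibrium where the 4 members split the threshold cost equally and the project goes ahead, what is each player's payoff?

Equal share of the threshold: 52/4 = 13.
At this profile no one gains by cutting their contribution: any cut drops the total below 52, the project is cancelled, contributions are refunded, and the deviator ends with 19, which is less than 19 − 13 + 18 = 24. Contributing more than 13 just wastes the excess. So contributing exactly 13 is a best response.
Each player's payoff: 19 − 13 + 18 = 24.

24 dollars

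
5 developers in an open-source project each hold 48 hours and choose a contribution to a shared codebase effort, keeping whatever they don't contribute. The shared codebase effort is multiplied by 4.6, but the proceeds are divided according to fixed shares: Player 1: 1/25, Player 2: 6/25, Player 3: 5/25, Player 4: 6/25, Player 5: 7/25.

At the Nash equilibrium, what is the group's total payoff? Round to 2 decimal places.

A player with share s gets back 4.6·s per unit contributed, so full contribution is dominant for anyone with s > 1/4.6 = 0.2174 and zero contribution is dominant for anyone below.
Player 2, Player 4 and Player 5 are above the threshold, contributing 48 each; the remaining 2 contribute 0. Total contributed: 144.
The shared codebase effort pays out 4.6 × 144 = 662.40 in total (split across the unequal shares, but the aggregate is all that matters for the group sum).
The 2 free-riders keep 48 each, adding 96. Group total = 96 + 662.40 = 758.40.

758.40 hours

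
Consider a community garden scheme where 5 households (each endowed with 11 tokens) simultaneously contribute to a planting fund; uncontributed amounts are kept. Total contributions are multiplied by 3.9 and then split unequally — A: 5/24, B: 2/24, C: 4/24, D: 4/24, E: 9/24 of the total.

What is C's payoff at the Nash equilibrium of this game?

18.15 tokens

Player j's private return per contributed unit is 3.9 × (j's share). Contributing is weakly dominant for j when that share is at least 1/3.9 = 0.2564, and contributing 0 is dominant otherwise.
E alone (share 9/24) is above the threshold, contributing 11; the remaining 4 contribute 0. Total contributed: 11.
C keeps 11 and receives 3.9 × 11 × 4/24 = 7.15 from the planting fund, for a payoff of 18.15.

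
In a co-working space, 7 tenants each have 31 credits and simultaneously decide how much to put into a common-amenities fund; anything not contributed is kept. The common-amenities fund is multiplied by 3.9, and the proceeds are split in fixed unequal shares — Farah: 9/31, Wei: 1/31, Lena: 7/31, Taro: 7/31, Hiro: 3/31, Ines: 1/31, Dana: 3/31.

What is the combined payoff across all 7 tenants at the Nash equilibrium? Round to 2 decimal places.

306.90 credits

Player j's private return per contributed unit is 3.9 × (j's share). Contributing is weakly dominant for j when that share is at least 1/3.9 = 0.2564, and contributing 0 is dominant otherwise.
The only share above 0.2564 is Farah's 9/31, contributing 31; the remaining 6 contribute 0. Total contributed: 31.
The common-amenities fund pays out 3.9 × 31 = 120.90 in total (split across the unequal shares, but the aggregate is all that matters for the group sum).
The 6 free-riders keep 31 each, adding 186. Group total = 186 + 120.90 = 306.90.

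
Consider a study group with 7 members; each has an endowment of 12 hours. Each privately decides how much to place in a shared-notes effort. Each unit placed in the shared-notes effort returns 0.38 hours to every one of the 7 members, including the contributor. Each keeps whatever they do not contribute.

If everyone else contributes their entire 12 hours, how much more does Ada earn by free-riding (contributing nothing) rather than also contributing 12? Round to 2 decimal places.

7.44 hours

Switching from a contribution of 12 to 0 lets Ada keep an extra 12 hours, but lowers the shared-notes effort by 12, which costs Ada their own share of that drop: 0.38 × 12 = 4.56.
Net gain = 12 − 4.56 = 7.44. The private return per contributed unit (0.38) is below 1, so free-riding is indeed the best response regardless of what the others do.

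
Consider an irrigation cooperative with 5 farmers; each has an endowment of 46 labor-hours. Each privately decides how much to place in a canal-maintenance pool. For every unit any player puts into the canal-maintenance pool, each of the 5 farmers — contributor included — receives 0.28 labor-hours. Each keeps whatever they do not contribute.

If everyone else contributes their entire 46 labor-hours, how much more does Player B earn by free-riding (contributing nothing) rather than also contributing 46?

Switching from a contribution of 46 to 0 lets Player B keep an extra 46 labor-hours, but lowers the canal-maintenance pool by 46, which costs Player B their own share of that drop: 0.28 × 46 = 12.88.
Net gain = 46 − 12.88 = 33.12. The private return per contributed unit (0.28) is below 1, so free-riding is indeed the best response regardless of what the others do.

33.12 labor-hours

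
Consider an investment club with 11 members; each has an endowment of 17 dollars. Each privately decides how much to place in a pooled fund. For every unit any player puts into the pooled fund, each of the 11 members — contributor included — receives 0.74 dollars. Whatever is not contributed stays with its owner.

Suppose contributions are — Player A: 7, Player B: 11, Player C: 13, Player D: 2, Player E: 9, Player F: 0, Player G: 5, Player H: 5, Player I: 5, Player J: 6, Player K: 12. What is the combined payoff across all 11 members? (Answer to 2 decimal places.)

722.50 dollars

Total contributed: 7 + 11 + 13 + 2 + 9 + 0 + 5 + 5 + 5 + 6 + 12 = 75; total kept: 11 × 17 − 75 = 112.
The pooled fund pays out 0.74 × 11 × 75 = 610.50 in aggregate.
Group total = 112 + 610.50 = 722.50.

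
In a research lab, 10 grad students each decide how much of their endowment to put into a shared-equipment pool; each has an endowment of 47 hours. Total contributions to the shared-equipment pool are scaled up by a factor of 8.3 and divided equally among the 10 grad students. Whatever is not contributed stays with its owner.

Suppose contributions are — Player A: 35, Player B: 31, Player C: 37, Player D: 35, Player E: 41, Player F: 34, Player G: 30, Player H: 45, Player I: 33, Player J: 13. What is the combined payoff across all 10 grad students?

Total contributed: 35 + 31 + 37 + 35 + 41 + 34 + 30 + 45 + 33 + 13 = 334; total kept: 10 × 47 − 334 = 136.
The shared-equipment pool pays out 8.3 × 334 = 2772.20 in aggregate.
Group total = 136 + 2772.20 = 2908.20.

2908.20 hours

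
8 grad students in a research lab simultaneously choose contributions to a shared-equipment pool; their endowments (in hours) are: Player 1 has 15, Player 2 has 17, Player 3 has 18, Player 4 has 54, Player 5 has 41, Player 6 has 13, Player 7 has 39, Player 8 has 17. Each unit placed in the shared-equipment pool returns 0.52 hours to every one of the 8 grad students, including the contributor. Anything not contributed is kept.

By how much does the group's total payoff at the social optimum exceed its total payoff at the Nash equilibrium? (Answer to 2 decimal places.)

The private return per contributed unit is 0.52 < 1 for everyone, so the Nash equilibrium is zero contribution and the group total is Σ E_j = 15 + 17 + 18 + 54 + 41 + 13 + 39 + 17 = 214.
Each contributed unit returns 4.160 to the group, so the social optimum is full contribution by everyone: group total = 4.160 × 214 = 890.24.
Efficiency loss = (4.160 − 1) × 214 = 676.24.

676.24 hours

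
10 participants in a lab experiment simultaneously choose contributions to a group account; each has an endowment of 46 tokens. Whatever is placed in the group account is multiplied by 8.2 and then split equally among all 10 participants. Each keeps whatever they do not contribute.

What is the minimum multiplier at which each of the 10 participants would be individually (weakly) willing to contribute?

10

A contributed unit returns (multiplier)/10 to its contributor.
This reaches 1 exactly when the multiplier is 10.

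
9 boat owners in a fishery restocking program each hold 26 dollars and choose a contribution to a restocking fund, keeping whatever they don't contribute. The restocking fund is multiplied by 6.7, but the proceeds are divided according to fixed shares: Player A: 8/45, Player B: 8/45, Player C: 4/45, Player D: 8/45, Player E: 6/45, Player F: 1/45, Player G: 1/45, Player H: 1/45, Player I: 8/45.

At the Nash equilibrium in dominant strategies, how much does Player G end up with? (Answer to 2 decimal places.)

Each unit j contributes comes back to j as 6.7 × (j's share), so j prefers to contribute only if that share exceeds 1/6.7 = 0.1493; otherwise keeping the unit dominates.
Player A, Player B, Player D and Player I clear that bar, contributing 26 each; the remaining 5 contribute 0. Total contributed: 104.
Player G keeps 26 and receives 6.7 × 104 × 1/45 = 15.48 from the restocking fund, for a payoff of 41.48.

41.48 dollars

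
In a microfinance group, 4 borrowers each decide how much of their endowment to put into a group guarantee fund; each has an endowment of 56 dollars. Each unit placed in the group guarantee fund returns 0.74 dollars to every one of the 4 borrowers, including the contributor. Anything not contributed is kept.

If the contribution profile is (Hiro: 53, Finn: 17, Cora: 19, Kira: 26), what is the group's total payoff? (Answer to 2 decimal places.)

449.40 dollars

Total contributed: 53 + 17 + 19 + 26 = 115; total kept: 4 × 56 − 115 = 109.
The group guarantee fund pays out 0.74 × 4 × 115 = 340.40 in aggregate.
Group total = 109 + 340.40 = 449.40.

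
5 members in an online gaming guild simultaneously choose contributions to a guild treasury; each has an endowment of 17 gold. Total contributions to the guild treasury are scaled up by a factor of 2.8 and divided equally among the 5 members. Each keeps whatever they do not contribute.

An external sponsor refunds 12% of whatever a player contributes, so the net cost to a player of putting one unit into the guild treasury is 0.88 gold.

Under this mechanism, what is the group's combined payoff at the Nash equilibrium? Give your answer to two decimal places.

85.00 gold

The effective private return is (2.8/5) / 0.88 = 0.6364, which is still under 1, so the mechanism doesn't change anyone's dominant strategy: zero contribution.
Everyone keeps their endowment and the group total is 5 × 17 = 85.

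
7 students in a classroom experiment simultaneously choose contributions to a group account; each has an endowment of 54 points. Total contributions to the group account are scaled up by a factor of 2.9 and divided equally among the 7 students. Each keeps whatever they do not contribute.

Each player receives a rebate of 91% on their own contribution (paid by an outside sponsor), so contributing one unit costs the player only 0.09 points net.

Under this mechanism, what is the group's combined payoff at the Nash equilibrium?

1440.18 points

Under the mechanism each unit contributed yields (2.9/7) / 0.09 = 4.6032 back to its contributor per unit of net cost, which exceeds 1, making full contribution the dominant choice for everyone.
So the Nash equilibrium is full contribution by all 7; the group earns 7 × (54 × 0.91 + 2.9 × 54) = 1440.18.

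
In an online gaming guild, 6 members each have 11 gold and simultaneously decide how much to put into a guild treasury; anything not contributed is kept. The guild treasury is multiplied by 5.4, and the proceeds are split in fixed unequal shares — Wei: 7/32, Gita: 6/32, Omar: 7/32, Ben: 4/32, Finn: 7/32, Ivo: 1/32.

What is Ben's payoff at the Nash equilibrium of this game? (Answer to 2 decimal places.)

Each unit j contributes comes back to j as 5.4 × (j's share), so j prefers to contribute only if that share exceeds 1/5.4 = 0.1852; otherwise keeping the unit dominates.
The shares above 0.1852 belong to Wei, Gita, Omar and Finn, contributing 11 each; the remaining 2 contribute 0. Total contributed: 44.
Ben keeps 11 and receives 5.4 × 44 × 4/32 = 29.70 from the guild treasury, for a payoff of 40.70.

40.70 gold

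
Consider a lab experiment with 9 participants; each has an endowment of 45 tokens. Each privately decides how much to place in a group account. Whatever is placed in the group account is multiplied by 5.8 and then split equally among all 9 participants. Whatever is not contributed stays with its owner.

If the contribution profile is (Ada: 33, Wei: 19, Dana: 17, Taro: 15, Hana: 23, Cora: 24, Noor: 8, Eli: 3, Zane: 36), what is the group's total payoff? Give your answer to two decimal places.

Total contributed: 33 + 19 + 17 + 15 + 23 + 24 + 8 + 3 + 36 = 178; total kept: 9 × 45 − 178 = 227.
The group account pays out 5.8 × 178 = 1032.40 in aggregate.
Group total = 227 + 1032.40 = 1259.40.

1259.40 tokens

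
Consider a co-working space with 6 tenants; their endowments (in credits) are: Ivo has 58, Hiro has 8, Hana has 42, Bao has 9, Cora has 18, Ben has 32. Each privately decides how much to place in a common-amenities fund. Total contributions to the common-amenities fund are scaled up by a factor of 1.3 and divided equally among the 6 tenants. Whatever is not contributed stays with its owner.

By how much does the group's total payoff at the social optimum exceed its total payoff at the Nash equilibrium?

The private return per contributed unit is 1.3/6 = 0.2167 < 1 for every player regardless of endowment, so the Nash equilibrium is zero contribution and the group total is Σ E_j = 58 + 8 + 42 + 9 + 18 + 32 = 167.
Each contributed unit returns 1.300 to the group, so the social optimum is full contribution by everyone: group total = 1.300 × 167 = 217.10.
Efficiency loss = (1.300 − 1) × 167 = 50.10.

50.10 credits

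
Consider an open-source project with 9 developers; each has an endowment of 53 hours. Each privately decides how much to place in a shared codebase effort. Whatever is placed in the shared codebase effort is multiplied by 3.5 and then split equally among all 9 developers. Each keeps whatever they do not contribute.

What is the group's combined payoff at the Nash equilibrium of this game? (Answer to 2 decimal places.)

Each contributed unit returns 3.5/9 = 0.3889 to its contributor — below 1 — so contributing 0 is dominant for every player. At the Nash equilibrium everyone keeps their 53, and the group total is 9 × 53 = 477.

477.00 hours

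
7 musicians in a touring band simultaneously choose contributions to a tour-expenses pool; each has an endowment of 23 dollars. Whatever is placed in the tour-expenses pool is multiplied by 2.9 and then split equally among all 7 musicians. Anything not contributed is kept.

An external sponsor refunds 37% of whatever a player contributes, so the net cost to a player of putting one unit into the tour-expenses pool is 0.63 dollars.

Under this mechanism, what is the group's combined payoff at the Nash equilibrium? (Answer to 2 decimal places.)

The effective private return is (2.9/7) / 0.63 = 0.6576, which is still under 1, so the mechanism doesn't change anyone's dominant strategy: zero contribution.
Everyone keeps their endowment and the group total is 7 × 23 = 161.

161.00 dollars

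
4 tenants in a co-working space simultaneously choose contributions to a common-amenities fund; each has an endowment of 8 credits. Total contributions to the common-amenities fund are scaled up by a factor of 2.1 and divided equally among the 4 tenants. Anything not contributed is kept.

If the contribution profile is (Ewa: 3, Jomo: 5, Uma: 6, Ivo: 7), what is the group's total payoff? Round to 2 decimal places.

55.10 credits

Total contributed: 3 + 5 + 6 + 7 = 21; total kept: 4 × 8 − 21 = 11.
The common-amenities fund pays out 2.1 × 21 = 44.10 in aggregate.
Group total = 11 + 44.10 = 55.10.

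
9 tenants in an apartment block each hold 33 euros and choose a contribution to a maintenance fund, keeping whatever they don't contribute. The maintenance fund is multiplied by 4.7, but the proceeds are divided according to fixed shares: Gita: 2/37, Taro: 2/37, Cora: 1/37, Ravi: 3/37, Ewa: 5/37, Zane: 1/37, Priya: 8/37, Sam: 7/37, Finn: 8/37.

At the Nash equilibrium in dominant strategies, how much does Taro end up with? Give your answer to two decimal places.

49.77 euros

Each unit j contributes comes back to j as 4.7 × (j's share), so j prefers to contribute only if that share exceeds 1/4.7 = 0.2128; otherwise keeping the unit dominates.
Priya and Finn clear that bar, contributing 33 each; the remaining 7 contribute 0. Total contributed: 66.
Taro keeps 33 and receives 4.7 × 66 × 2/37 = 16.77 from the maintenance fund, for a payoff of 49.77.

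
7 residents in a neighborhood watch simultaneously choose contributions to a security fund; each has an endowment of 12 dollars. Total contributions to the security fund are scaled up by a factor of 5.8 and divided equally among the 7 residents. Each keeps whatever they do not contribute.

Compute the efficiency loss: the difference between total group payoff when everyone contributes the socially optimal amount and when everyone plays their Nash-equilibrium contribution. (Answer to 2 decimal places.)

403.20 dollars

Each contributed unit returns 5.8/7 = 0.8286 to its contributor — below 1 — so contributing 0 is dominant for every player. At the Nash equilibrium everyone keeps their 12, and the group total is 7 × 12 = 84.
Each contributed unit returns 5.800 to the group as a whole (0.8286 to each of 7 players), which exceeds 1, so the social optimum is full contribution: group total = 5.800 × 84 = 487.20.
Efficiency loss = 487.20 − 84 = 403.20.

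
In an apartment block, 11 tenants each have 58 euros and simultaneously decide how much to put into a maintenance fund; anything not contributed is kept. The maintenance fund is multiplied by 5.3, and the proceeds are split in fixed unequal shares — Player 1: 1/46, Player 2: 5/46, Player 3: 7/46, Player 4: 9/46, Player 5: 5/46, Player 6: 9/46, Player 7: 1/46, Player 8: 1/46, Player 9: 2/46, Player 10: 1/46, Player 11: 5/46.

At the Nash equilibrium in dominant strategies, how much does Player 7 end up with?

71.37 euros

Player j's private return per contributed unit is 5.3 × (j's share). Contributing is weakly dominant for j when that share is at least 1/5.3 = 0.1887, and contributing 0 is dominant otherwise.
The shares above 0.1887 belong to Player 4 and Player 6, contributing 58 each; the remaining 9 contribute 0. Total contributed: 116.
Player 7 keeps 58 and receives 5.3 × 116 × 1/46 = 13.37 from the maintenance fund, for a payoff of 71.37.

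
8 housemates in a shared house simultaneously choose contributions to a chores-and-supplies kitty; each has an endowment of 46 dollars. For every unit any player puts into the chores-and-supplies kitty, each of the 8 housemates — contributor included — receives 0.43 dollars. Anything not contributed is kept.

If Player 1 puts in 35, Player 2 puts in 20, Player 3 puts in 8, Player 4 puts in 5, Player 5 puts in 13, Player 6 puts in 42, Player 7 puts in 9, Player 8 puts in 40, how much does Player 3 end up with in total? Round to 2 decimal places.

Total contributed: 35 + 20 + 8 + 5 + 13 + 42 + 9 + 40 = 172.
Each receives 0.43 × 172 = 73.96 from the chores-and-supplies kitty.
Player 3 keeps 46 − 8 = 38, so Player 3's payoff is 38 + 73.96 = 111.96.

111.96 dollars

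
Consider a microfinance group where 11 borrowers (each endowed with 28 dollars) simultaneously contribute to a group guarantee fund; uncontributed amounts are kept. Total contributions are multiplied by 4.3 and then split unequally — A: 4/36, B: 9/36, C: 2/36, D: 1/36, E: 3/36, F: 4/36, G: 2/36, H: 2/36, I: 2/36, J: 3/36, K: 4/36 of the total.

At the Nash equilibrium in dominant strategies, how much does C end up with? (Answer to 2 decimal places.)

34.69 dollars

For player j, contributing a unit is worthwhile iff 4.3 × (j's share) ≥ 1, i.e. iff j's share is at least 0.2326.
The only share above 0.2326 is B's 9/36, contributing 28; the remaining 10 contribute 0. Total contributed: 28.
C keeps 28 and receives 4.3 × 28 × 2/36 = 6.69 from the group guarantee fund, for a payoff of 34.69.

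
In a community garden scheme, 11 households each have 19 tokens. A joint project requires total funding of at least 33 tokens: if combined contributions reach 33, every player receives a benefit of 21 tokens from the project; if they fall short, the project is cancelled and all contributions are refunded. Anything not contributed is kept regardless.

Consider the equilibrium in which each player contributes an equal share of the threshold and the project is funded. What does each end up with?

37 tokens

Equal share of the threshold: 33/11 = 3.
At this profile no one gains by cutting their contribution: any cut drops the total below 33, the project is cancelled, contributions are refunded, and the deviator ends with 19, which is less than 19 − 3 + 21 = 37. Contributing more than 3 just wastes the excess. So contributing exactly 3 is a best response.
Each player's payoff: 19 − 3 + 21 = 37.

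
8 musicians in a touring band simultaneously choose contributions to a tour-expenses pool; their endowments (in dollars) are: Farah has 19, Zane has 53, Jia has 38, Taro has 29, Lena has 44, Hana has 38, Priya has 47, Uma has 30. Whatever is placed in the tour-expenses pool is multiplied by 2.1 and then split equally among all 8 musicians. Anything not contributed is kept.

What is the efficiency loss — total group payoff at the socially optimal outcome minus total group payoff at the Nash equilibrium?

The private return per contributed unit is 2.1/8 = 0.2625 < 1 for every player regardless of endowment, so the Nash equilibrium is zero contribution and the group total is Σ E_j = 19 + 53 + 38 + 29 + 44 + 38 + 47 + 30 = 298.
Each contributed unit returns 2.100 to the group, so the social optimum is full contribution by everyone: group total = 2.100 × 298 = 625.80.
Efficiency loss = (2.100 − 1) × 298 = 327.80.

327.80 dollars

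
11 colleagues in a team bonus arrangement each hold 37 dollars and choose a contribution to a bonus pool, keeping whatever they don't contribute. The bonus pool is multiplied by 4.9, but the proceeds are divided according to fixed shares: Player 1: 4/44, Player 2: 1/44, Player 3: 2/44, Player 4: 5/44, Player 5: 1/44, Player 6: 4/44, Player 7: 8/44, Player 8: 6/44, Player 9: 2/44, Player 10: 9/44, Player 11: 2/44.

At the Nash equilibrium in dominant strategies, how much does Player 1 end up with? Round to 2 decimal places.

Player j's private return per contributed unit is 4.9 × (j's share). Contributing is weakly dominant for j when that share is at least 1/4.9 = 0.2041, and contributing 0 is dominant otherwise.
Only Player 10 (9/44) clears that bar, contributing 37; the remaining 10 contribute 0. Total contributed: 37.
Player 1 keeps 37 and receives 4.9 × 37 × 4/44 = 16.48 from the bonus pool, for a payoff of 53.48.

53.48 dollars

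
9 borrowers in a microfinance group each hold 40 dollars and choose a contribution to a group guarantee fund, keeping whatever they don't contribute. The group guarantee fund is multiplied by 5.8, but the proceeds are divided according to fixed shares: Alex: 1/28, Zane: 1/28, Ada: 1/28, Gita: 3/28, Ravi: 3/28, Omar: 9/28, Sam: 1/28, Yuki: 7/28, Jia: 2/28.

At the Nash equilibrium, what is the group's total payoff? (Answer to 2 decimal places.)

744.00 dollars

Each unit j contributes comes back to j as 5.8 × (j's share), so j prefers to contribute only if that share exceeds 1/5.8 = 0.1724; otherwise keeping the unit dominates.
Omar and Yuki clear that bar, contributing 40 each; the remaining 7 contribute 0. Total contributed: 80.
The group guarantee fund pays out 5.8 × 80 = 464.00 in total (split across the unequal shares, but the aggregate is all that matters for the group sum).
The 7 free-riders keep 40 each, adding 280. Group total = 280 + 464.00 = 744.00.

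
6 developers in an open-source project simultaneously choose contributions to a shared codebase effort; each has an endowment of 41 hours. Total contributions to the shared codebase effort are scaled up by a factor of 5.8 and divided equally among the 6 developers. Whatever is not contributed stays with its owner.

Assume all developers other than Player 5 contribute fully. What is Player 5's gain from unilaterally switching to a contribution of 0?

Switching from a contribution of 41 to 0 lets Player 5 keep an extra 41 hours, but lowers the shared codebase effort by 41, which costs Player 5 their own share of that drop: 5.8/6 × 41 = 39.63.
Net gain = 41 − 39.63 = 1.37. The private return per contributed unit (0.9667) is below 1, so free-riding is indeed the best response regardless of what the others do.

1.37 hours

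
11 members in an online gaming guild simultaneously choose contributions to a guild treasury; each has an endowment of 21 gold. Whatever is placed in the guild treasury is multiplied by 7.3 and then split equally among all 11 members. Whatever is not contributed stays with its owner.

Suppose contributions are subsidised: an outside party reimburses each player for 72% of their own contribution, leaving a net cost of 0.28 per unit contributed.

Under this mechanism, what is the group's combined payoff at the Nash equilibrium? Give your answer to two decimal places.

1852.62 gold

The effective private return per unit is now (7.3/11) / 0.28 = 2.3701 > 1, so every player's dominant strategy flips to full contribution.
At the Nash equilibrium everyone contributes 21. Group total payoff = 11 × (21 × 0.72 + 7.3 × 21) = 1852.62.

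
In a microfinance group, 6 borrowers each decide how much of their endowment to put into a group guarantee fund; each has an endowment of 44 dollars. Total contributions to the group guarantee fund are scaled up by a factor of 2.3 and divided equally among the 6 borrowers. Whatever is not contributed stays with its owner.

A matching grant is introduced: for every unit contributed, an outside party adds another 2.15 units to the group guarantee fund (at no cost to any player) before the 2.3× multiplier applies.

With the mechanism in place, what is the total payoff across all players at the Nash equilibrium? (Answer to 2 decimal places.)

The effective private return per unit is now 2.3 × 3.15 / 6 = 1.2075 > 1, so every player's dominant strategy flips to full contribution.
So the Nash equilibrium is full contribution by all 6; the group earns 2.3 × 3.15 × 264 = 1912.68.

1912.68 dollars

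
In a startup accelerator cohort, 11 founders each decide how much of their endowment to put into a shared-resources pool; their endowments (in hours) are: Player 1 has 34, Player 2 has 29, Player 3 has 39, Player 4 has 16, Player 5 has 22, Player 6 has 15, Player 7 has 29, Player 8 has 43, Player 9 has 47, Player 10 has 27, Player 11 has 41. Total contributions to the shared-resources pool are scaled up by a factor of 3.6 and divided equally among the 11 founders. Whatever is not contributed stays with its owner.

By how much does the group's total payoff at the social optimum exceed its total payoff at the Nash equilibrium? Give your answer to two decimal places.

889.20 hours

The private return per contributed unit is 3.6/11 = 0.3273 < 1 for every player regardless of endowment, so the Nash equilibrium is zero contribution and the group total is Σ E_j = 34 + 29 + 39 + 16 + 22 + 15 + 29 + 43 + 47 + 27 + 41 = 342.
Each contributed unit returns 3.600 to the group, so the social optimum is full contribution by everyone: group total = 3.600 × 342 = 1231.20.
Efficiency loss = (3.600 − 1) × 342 = 889.20.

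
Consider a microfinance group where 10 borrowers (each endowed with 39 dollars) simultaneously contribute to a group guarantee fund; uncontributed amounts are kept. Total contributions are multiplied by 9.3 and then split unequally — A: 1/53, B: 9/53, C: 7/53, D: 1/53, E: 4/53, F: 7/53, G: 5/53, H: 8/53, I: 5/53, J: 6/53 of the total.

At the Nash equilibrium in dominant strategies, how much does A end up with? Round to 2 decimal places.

73.22 dollars

Player j's private return per contributed unit is 9.3 × (j's share). Contributing is weakly dominant for j when that share is at least 1/9.3 = 0.1075, and contributing 0 is dominant otherwise.
B, C, F, H and J are above the threshold, contributing 39 each; the remaining 5 contribute 0. Total contributed: 195.
A keeps 39 and receives 9.3 × 195 × 1/53 = 34.22 from the group guarantee fund, for a payoff of 73.22.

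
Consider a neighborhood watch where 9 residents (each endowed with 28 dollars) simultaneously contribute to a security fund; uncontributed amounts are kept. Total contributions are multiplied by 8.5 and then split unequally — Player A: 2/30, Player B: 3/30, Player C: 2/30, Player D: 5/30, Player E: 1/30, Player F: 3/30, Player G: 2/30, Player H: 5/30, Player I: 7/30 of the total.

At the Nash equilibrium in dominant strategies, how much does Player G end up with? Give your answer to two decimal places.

75.60 dollars

For player j, contributing a unit is worthwhile iff 8.5 × (j's share) ≥ 1, i.e. iff j's share is at least 0.1176.
Player D, Player H and Player I clear that bar, contributing 28 each; the remaining 6 contribute 0. Total contributed: 84.
Player G keeps 28 and receives 8.5 × 84 × 2/30 = 47.60 from the security fund, for a payoff of 75.60.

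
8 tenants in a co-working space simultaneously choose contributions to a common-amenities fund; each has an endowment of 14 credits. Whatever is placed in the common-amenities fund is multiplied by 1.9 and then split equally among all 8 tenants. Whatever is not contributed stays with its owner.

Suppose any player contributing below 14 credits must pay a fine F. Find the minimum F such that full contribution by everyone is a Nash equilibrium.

10.68 credits

Given the others contribute fully, the best deviation is to contribute 0 (any partial contribution still incurs the fine and gives up units whose private return 0.2375 is below 1).
Deviating from 14 to 0 saves 14 credits but forfeits the deviator's share of the drop in the common-amenities fund: 1.9/8 × 14 = 3.32.
So the deviation gain is 14 − 3.32 = 10.68, and the fine must be at least 10.68 credits to wipe it out.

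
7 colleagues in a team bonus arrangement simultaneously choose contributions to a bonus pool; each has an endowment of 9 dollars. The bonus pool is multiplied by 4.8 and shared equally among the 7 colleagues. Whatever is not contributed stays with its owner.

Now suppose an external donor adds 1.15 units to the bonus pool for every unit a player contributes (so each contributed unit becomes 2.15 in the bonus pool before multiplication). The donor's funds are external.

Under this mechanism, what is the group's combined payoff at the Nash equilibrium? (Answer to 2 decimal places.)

Under the mechanism each unit contributed yields 4.8 × 2.15 / 7 = 1.4743 back to its contributor per unit of net cost, which exceeds 1, making full contribution the dominant choice for everyone.
So the Nash equilibrium is full contribution by all 7; the group earns 4.8 × 2.15 × 63 = 650.16.

650.16 dollars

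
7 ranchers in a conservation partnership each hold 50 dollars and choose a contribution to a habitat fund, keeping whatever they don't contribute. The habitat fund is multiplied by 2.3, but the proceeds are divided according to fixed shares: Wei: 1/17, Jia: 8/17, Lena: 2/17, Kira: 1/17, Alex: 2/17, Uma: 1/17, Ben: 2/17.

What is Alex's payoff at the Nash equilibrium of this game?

For player j, contributing a unit is worthwhile iff 2.3 × (j's share) ≥ 1, i.e. iff j's share is at least 0.4348.
Jia alone (share 8/17) is above the threshold, contributing 50; the remaining 6 contribute 0. Total contributed: 50.
Alex keeps 50 and receives 2.3 × 50 × 2/17 = 13.53 from the habitat fund, for a payoff of 63.53.

63.53 dollars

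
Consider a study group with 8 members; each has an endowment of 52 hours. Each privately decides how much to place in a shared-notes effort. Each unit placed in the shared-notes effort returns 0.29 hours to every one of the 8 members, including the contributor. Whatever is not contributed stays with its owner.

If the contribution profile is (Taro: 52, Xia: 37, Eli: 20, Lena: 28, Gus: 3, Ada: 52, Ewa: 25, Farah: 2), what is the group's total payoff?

705.08 hours

Total contributed: 52 + 37 + 20 + 28 + 3 + 52 + 25 + 2 = 219; total kept: 8 × 52 − 219 = 197.
The shared-notes effort pays out 0.29 × 8 × 219 = 508.08 in aggregate.
Group total = 197 + 508.08 = 705.08.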